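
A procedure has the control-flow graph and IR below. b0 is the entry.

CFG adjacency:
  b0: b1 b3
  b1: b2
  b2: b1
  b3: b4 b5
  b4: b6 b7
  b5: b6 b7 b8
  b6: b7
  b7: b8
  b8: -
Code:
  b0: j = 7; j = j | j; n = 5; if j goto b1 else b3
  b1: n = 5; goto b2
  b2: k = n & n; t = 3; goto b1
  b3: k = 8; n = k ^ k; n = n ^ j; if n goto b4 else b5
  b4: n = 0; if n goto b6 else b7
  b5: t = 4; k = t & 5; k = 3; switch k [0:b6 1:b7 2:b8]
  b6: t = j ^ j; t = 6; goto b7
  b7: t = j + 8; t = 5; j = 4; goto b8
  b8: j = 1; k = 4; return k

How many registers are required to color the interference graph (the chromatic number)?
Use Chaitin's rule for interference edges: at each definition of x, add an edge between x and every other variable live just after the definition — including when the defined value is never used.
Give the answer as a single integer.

Answer: 2

Derivation:
Per-block:
  b0 def {j,n} use ∅
  b1 def {n} use ∅
  b2 def {k,t} use {n}
  b3 def {k,n} use {j}
  b4 def {n} use ∅
  b5 def {k,t} use ∅
  b6 def {t} use {j}
  b7 def {j,t} use {j}
  b8 def {j,k} use ∅

Live sets:
  live b0: ∅→{j}
  live b1: ∅→{n}
  live b2: {n}→∅
  live b3: {j}→{j}
  live b4: {j}→{j}
  live b5: {j}→{j}
  live b6: {j}→{j}
  live b7: {j}→∅
  live b8: ∅→∅

Conflict graph:
  j↔{k,n,t}
  k↔{j}
  n↔{j}
  t↔{j}

Chromatic number:
  lower bound: {j,k} mutually conflict ⇒ χ ≥ 2
  assign j→r0 k→r1 n→r1 t→r1 — no edge inside a register ⇒ χ ≤ 2
  χ = 2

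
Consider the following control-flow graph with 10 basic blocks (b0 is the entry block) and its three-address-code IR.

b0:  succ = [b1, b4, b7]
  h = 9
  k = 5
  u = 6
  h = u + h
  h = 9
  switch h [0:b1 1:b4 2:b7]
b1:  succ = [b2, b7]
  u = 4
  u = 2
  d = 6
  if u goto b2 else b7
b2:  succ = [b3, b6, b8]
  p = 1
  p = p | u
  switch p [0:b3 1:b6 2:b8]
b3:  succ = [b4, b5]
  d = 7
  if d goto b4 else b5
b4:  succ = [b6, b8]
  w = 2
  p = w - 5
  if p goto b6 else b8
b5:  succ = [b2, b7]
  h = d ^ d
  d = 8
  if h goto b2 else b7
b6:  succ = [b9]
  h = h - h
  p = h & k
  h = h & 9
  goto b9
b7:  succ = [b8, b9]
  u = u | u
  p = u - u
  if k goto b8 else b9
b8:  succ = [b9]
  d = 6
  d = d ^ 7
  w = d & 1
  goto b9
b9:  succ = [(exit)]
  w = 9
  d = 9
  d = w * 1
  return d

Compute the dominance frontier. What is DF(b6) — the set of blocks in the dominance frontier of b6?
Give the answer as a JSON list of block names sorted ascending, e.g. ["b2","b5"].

idom tree: b1←b0 b2←b1 b3←b2 b4←b0 b5←b3 b6←b0 b7←b0 b8←b0 b9←b0
Dom∩ at merges:
  b2: preds {b1,b5}: {b0,b1} ∩ {b0,b1,b2,b3,b5} = {b0,b1}; idom=b1
  b4: preds {b0,b3}: {b0} ∩ {b0,b1,b2,b3} = {b0}; idom=b0
  b6: preds {b2,b4}: {b0,b1,b2} ∩ {b0,b4} = {b0}; idom=b0
  b7: preds {b0,b1,b5}: {b0} ∩ {b0,b1} ∩ {b0,b1,b2,b3,b5} = {b0}; idom=b0
  b8: preds {b2,b4,b7}: {b0,b1,b2} ∩ {b0,b4} ∩ {b0,b7} = {b0}; idom=b0
  b9: preds {b6,b7,b8}: {b0,b6} ∩ {b0,b7} ∩ {b0,b8} = {b0}; idom=b0

DF derivation:
  join b2 pred b1: · stop@b1
  join b2 pred b5: b5→b3→b2 stop@b1
  join b4 pred b0: · stop@b0
  join b4 pred b3: b3→b2→b1 stop@b0
  join b6 pred b2: b2→b1 stop@b0
  join b6 pred b4: b4 stop@b0
  join b7 pred b0: · stop@b0
  join b7 pred b1: b1 stop@b0
  join b7 pred b5: b5→b3→b2→b1 stop@b0
  join b8 pred b2: b2→b1 stop@b0
  join b8 pred b4: b4 stop@b0
  join b8 pred b7: b7 stop@b0
  join b9 pred b6: b6 stop@b0
  join b9 pred b7: b7 stop@b0
  join b9 pred b8: b8 stop@b0
  b0 → ∅
  b1 → {b4,b6,b7,b8}
  b2 → {b2,b4,b6,b7,b8}
  b3 → {b2,b4,b7}
  b4 → {b6,b8}
  b5 → {b2,b7}
  b6 → {b9}
  b7 → {b8,b9}
  b8 → {b9}
  b9 → ∅

DF(b6) = ["b9"]

Answer: ["b9"]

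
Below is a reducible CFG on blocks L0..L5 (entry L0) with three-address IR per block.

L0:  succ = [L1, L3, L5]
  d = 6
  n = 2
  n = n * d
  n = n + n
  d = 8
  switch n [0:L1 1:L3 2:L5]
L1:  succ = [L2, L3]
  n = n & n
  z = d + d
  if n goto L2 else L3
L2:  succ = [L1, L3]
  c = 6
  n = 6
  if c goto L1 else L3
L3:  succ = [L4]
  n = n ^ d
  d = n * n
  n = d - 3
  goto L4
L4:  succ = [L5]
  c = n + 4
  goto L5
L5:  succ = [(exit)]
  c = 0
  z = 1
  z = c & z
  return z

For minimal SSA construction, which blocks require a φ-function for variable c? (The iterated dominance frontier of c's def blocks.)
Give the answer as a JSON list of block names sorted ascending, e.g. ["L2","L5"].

idom tree: L1←L0 L2←L1 L3←L0 L4←L3 L5←L0
Dom at joins:
  L1: preds {L0,L2}: {L0} ∩ {L0,L1,L2} = {L0}; idom=L0
  L3: preds {L0,L1,L2}: {L0} ∩ {L0,L1} ∩ {L0,L1,L2} = {L0}; idom=L0
  L5: preds {L0,L4}: {L0} ∩ {L0,L3,L4} = {L0}; idom=L0

Frontier:
  L1←L0: walk · to L0
  L1←L2: walk L2→L1 to L0
  L3←L0: walk · to L0
  L3←L1: walk L1 to L0
  L3←L2: walk L2→L1 to L0
  L5←L0: walk · to L0
  L5←L4: walk L4→L3 to L0
  L0: DF=∅
  L1: DF={L1,L3}
  L2: DF={L1,L3}
  L3: DF={L5}
  L4: DF={L5}
  L5: DF=∅

φ for c: defs {L2,L4,L5}
  DF⁺ = {L1,L3,L5}

Answer: ["L1", "L3", "L5"]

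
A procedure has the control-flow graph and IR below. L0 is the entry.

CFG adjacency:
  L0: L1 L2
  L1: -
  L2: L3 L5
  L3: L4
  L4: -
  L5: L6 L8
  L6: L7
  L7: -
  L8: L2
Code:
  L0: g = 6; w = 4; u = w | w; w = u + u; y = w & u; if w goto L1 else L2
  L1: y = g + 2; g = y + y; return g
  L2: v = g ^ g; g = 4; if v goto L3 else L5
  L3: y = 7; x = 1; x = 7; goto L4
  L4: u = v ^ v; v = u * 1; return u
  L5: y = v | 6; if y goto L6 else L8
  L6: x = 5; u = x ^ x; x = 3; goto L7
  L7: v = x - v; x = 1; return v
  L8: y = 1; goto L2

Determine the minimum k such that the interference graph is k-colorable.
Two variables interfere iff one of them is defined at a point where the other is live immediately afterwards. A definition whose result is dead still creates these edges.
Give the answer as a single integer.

Answer: 3

Working:
Per-block:
  L0: {g,u,w,y} / ∅
  L1: {g,y} / {g}
  L2: {g,v} / {g}
  L3: {x,y} / ∅
  L4: {u,v} / {v}
  L5: {y} / {v}
  L6: {u,x} / ∅
  L7: {v,x} / {v,x}
  L8: {y} / ∅

Liveness:
  L0: in=∅ out={g}
  L1: in={g} out=∅
  L2: in={g} out={g,v}
  L3: in={v} out={v}
  L4: in={v} out=∅
  L5: in={g,v} out={g,v}
  L6: in={v} out={v,x}
  L7: in={v,x} out=∅
  L8: in={g} out={g}

Interfere edges:
  g: {u,v,w,y}
  u: {g,v,w}
  v: {g,u,x,y}
  w: {g,u,y}
  x: {v}
  y: {g,v,w}

Chromatic number:
  clique {g,u,v} ⇒ need ≥ 3
  assign g→r0 u→r2 v→r1 w→r1 x→r0 y→r2 — no edge inside a register ⇒ χ ≤ 3
  χ = 3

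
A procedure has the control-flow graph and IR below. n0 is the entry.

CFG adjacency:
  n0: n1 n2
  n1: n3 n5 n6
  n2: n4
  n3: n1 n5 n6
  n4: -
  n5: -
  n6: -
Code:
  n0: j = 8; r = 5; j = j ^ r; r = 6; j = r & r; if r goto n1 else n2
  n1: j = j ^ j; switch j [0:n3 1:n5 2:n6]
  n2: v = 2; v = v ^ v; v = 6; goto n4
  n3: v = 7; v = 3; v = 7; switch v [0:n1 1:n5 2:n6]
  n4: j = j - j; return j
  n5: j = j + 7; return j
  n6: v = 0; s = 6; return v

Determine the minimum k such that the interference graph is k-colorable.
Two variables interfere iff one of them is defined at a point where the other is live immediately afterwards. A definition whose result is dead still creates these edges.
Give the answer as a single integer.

Answer: 2

Analysis:
Per-block:
  n0 def {j,r} use ∅
  n1 def {j} use {j}
  n2 def {v} use ∅
  n3 def {v} use ∅
  n4 def {j} use {j}
  n5 def {j} use {j}
  n6 def {s,v} use ∅

Backward fixpoint:
  live n0: ∅→{j}
  live n1: {j}→{j}
  live n2: {j}→{j}
  live n3: {j}→{j}
  live n4: {j}→∅
  live n5: {j}→∅
  live n6: ∅→∅

Interfere edges:
  j↔{r,v}
  r↔{j}
  s↔{v}
  v↔{j,s}

Registers:
  {j,r} pairwise interfere (2-clique) ⇒ χ ≥ 2
  assign j→r0 r→r1 s→r0 v→r1 — no edge inside a register ⇒ χ ≤ 2
  χ = 2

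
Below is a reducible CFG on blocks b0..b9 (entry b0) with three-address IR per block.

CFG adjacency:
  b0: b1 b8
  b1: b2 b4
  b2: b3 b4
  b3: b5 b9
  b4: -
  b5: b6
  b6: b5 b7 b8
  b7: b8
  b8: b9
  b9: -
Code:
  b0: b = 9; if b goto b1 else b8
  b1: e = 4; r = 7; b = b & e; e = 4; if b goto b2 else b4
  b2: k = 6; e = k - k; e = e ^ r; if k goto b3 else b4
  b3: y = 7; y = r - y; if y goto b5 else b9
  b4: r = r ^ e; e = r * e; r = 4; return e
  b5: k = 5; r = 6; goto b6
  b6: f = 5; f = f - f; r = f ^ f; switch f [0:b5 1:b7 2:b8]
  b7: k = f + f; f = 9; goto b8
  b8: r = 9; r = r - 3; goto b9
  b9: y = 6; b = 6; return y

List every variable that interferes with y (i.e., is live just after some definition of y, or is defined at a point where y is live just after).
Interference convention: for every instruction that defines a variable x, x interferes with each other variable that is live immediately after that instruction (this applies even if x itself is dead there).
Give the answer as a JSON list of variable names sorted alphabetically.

Answer: ["b", "r"]

Analysis:
def/use:
  b0: def={b} ue=∅
  b1: def={b,e,r} ue={b}
  b2: def={e,k} ue={r}
  b3: def={y} ue={r}
  b4: def={e,r} ue={e,r}
  b5: def={k,r} ue=∅
  b6: def={f,r} ue=∅
  b7: def={f,k} ue={f}
  b8: def={r} ue=∅
  b9: def={b,y} ue=∅

Liveness:
  b0: in=∅ out={b}
  b1: in={b} out={e,r}
  b2: in={r} out={e,r}
  b3: in={r} out=∅
  b4: in={e,r} out=∅
  b5: in=∅ out=∅
  b6: in=∅ out={f}
  b7: in={f} out=∅
  b8: in=∅ out=∅
  b9: in=∅ out=∅

Interference:
  b: {e,r,y}
  e: {b,k,r}
  f: {r}
  k: {e,r}
  r: {b,e,f,k,y}
  y: {b,r}

N(y) = ["b", "r"]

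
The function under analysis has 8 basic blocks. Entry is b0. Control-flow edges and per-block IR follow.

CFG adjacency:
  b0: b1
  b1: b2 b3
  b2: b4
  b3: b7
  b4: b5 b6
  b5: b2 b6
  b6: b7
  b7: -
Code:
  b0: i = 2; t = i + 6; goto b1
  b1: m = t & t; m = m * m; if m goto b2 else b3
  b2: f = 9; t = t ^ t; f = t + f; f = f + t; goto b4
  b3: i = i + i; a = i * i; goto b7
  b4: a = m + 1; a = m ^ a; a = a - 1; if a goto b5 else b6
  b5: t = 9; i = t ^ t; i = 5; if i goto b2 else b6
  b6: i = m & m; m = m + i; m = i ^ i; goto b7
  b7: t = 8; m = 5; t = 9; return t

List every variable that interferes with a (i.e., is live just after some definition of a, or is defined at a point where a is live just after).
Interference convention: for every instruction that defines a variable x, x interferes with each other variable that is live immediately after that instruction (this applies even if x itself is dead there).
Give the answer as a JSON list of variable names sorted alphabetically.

Per-block:
  b0: def={i,t} ue=∅
  b1: def={m} ue={t}
  b2: def={f,t} ue={t}
  b3: def={a,i} ue={i}
  b4: def={a} ue={m}
  b5: def={i,t} ue=∅
  b6: def={i,m} ue={m}
  b7: def={m,t} ue=∅

Liveness:
  live b0: ∅→{i,t}
  live b1: {i,t}→{i,m,t}
  live b2: {m,t}→{m}
  live b3: {i}→∅
  live b4: {m}→{m}
  live b5: {m}→{m,t}
  live b6: {m}→∅
  live b7: ∅→∅

Interfere edges:
  a↔{m}
  f↔{m,t}
  i↔{m,t}
  m↔{a,f,i,t}
  t↔{f,i,m}

N(a) = ["m"]

Answer: ["m"]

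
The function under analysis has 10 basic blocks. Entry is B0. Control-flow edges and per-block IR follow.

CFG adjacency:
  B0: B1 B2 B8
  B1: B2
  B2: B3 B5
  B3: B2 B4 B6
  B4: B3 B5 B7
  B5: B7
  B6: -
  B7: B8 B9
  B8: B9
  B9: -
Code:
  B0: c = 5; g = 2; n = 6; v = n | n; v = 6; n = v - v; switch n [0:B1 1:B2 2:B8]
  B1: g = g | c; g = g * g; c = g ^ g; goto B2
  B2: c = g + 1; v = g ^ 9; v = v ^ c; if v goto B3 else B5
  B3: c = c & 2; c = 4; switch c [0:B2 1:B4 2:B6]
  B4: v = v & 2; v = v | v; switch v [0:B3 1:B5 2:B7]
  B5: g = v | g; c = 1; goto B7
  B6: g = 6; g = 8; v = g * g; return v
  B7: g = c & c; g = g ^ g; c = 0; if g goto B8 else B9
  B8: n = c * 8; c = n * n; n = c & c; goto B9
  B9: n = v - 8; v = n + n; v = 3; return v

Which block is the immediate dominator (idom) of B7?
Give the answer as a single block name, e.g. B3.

idom tree: B1←B0 B2←B0 B3←B2 B4←B3 B5←B2 B6←B3 B7←B2 B8←B0 B9←B0
Join-block Dom:
  B2: preds {B0,B1,B3}: {B0} ∩ {B0,B1} ∩ {B0,B2,B3} = {B0}; idom=B0
  B3: preds {B2,B4}: {B0,B2} ∩ {B0,B2,B3,B4} = {B0,B2}; idom=B2
  B5: preds {B2,B4}: {B0,B2} ∩ {B0,B2,B3,B4} = {B0,B2}; idom=B2
  B7: preds {B4,B5}: {B0,B2,B3,B4} ∩ {B0,B2,B5} = {B0,B2}; idom=B2
  B8: preds {B0,B7}: {B0} ∩ {B0,B2,B7} = {B0}; idom=B0
  B9: preds {B7,B8}: {B0,B2,B7} ∩ {B0,B8} = {B0}; idom=B0

idom(B7) = B2

Answer: B2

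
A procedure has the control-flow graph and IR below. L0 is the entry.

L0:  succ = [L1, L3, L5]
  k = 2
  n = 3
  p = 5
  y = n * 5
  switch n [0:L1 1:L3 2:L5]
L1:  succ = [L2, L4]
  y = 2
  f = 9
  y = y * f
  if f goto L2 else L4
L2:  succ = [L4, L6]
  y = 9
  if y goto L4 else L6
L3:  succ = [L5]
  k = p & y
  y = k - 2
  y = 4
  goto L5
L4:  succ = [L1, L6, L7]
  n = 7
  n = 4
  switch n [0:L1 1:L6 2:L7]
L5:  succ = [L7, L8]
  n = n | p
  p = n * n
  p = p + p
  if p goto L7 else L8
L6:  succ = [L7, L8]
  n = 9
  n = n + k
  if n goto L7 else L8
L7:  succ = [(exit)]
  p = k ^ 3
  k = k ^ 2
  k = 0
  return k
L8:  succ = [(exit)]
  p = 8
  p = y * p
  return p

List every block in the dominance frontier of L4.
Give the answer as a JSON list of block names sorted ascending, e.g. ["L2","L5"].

idom tree: L1←L0 L2←L1 L3←L0 L4←L1 L5←L0 L6←L1 L7←L0 L8←L0
Dom∩ at merges:
  L1: preds {L0,L4}: {L0} ∩ {L0,L1,L4} = {L0}; idom=L0
  L4: preds {L1,L2}: {L0,L1} ∩ {L0,L1,L2} = {L0,L1}; idom=L1
  L5: preds {L0,L3}: {L0} ∩ {L0,L3} = {L0}; idom=L0
  L6: preds {L2,L4}: {L0,L1,L2} ∩ {L0,L1,L4} = {L0,L1}; idom=L1
  L7: preds {L4,L5,L6}: {L0,L1,L4} ∩ {L0,L5} ∩ {L0,L1,L6} = {L0}; idom=L0
  L8: preds {L5,L6}: {L0,L5} ∩ {L0,L1,L6} = {L0}; idom=L0

DF walk-up:
  join L1 pred L0: · stop@L0
  join L1 pred L4: L4→L1 stop@L0
  join L4 pred L1: · stop@L1
  join L4 pred L2: L2 stop@L1
  join L5 pred L0: · stop@L0
  join L5 pred L3: L3 stop@L0
  join L6 pred L2: L2 stop@L1
  join L6 pred L4: L4 stop@L1
  join L7 pred L4: L4→L1 stop@L0
  join L7 pred L5: L5 stop@L0
  join L7 pred L6: L6→L1 stop@L0
  join L8 pred L5: L5 stop@L0
  join L8 pred L6: L6→L1 stop@L0
  L0 → ∅
  L1 → {L1,L7,L8}
  L2 → {L4,L6}
  L3 → {L5}
  L4 → {L1,L6,L7}
  L5 → {L7,L8}
  L6 → {L7,L8}
  L7 → ∅
  L8 → ∅

DF(L4) = ["L1", "L6", "L7"]

Answer: ["L1", "L6", "L7"]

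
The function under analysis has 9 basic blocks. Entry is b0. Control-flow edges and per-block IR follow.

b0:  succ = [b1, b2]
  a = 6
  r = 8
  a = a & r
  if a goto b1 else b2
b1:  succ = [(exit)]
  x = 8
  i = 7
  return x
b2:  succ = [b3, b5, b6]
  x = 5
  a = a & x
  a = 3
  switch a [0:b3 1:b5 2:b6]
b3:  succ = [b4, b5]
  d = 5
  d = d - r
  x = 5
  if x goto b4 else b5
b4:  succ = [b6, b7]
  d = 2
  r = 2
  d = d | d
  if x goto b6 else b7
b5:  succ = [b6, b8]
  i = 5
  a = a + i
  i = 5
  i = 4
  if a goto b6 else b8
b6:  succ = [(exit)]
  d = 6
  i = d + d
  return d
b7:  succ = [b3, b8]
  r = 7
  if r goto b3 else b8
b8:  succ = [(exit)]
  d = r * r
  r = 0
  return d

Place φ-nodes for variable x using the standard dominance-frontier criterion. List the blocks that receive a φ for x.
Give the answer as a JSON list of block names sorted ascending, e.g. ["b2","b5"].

Answer: ["b3", "b5", "b6", "b8"]

Derivation:
idom tree: b1←b0 b2←b0 b3←b2 b4←b3 b5←b2 b6←b2 b7←b4 b8←b2
Join-block Dom:
  b3: preds {b2,b7}: {b0,b2} ∩ {b0,b2,b3,b4,b7} = {b0,b2}; idom=b2
  b5: preds {b2,b3}: {b0,b2} ∩ {b0,b2,b3} = {b0,b2}; idom=b2
  b6: preds {b2,b4,b5}: {b0,b2} ∩ {b0,b2,b3,b4} ∩ {b0,b2,b5} = {b0,b2}; idom=b2
  b8: preds {b5,b7}: {b0,b2,b5} ∩ {b0,b2,b3,b4,b7} = {b0,b2}; idom=b2

DF derivation:
  b3←b2: walk · to b2
  b3←b7: walk b7→b4→b3 to b2
  b5←b2: walk · to b2
  b5←b3: walk b3 to b2
  b6←b2: walk · to b2
  b6←b4: walk b4→b3 to b2
  b6←b5: walk b5 to b2
  b8←b5: walk b5 to b2
  b8←b7: walk b7→b4→b3 to b2
  DF(b0)=∅
  DF(b1)=∅
  DF(b2)=∅
  DF(b3)={b3,b5,b6,b8}
  DF(b4)={b3,b6,b8}
  DF(b5)={b6,b8}
  DF(b6)=∅
  DF(b7)={b3,b8}
  DF(b8)=∅

φ for x: defs {b1,b2,b3}
  DF⁺ = {b3,b5,b6,b8}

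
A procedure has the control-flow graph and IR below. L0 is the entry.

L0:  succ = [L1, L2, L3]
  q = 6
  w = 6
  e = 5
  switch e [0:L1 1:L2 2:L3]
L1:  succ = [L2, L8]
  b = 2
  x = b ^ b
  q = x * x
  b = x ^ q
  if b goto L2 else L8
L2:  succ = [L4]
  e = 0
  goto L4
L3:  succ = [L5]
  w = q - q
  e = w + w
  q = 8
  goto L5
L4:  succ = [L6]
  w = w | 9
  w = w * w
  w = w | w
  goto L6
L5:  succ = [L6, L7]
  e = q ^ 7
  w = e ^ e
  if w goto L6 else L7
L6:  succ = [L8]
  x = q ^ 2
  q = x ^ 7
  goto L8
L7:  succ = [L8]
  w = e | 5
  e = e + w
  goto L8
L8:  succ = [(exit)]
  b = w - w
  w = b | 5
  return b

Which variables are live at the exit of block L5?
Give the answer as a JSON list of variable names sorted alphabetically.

Answer: ["e", "q", "w"]

Analysis:
def/use:
  L0: {e,q,w} / ∅
  L1: {b,q,x} / ∅
  L2: {e} / ∅
  L3: {e,q,w} / {q}
  L4: {w} / {w}
  L5: {e,w} / {q}
  L6: {q,x} / {q}
  L7: {e,w} / {e}
  L8: {b,w} / {w}

Backward fixpoint:
  live L0: ∅→{q,w}
  live L1: {w}→{q,w}
  live L2: {q,w}→{q,w}
  live L3: {q}→{q}
  live L4: {q,w}→{q,w}
  live L5: {q}→{e,q,w}
  live L6: {q,w}→{w}
  live L7: {e}→{w}
  live L8: {w}→∅

live-out(L5) = ["e", "q", "w"]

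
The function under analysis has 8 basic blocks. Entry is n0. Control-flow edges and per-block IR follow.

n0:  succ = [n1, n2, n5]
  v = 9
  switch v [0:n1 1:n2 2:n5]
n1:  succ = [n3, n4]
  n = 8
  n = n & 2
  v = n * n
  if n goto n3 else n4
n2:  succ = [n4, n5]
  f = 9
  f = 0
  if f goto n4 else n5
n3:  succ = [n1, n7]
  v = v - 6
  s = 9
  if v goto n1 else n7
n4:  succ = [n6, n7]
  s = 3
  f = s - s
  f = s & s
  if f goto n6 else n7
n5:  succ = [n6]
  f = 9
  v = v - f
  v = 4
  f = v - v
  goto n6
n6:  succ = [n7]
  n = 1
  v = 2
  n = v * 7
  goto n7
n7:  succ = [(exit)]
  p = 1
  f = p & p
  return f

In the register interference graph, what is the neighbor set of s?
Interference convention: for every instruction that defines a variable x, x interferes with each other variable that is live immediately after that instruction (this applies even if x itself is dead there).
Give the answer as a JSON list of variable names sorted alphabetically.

Block summaries:
  n0: def={v} ue=∅
  n1: def={n,v} ue=∅
  n2: def={f} ue=∅
  n3: def={s,v} ue={v}
  n4: def={f,s} ue=∅
  n5: def={f,v} ue={v}
  n6: def={n,v} ue=∅
  n7: def={f,p} ue=∅

Liveness:
  n0 li=∅ lo={v}
  n1 li=∅ lo={v}
  n2 li={v} lo={v}
  n3 li={v} lo=∅
  n4 li=∅ lo=∅
  n5 li={v} lo=∅
  n6 li=∅ lo=∅
  n7 li=∅ lo=∅

Interfere edges:
  f — {s,v}
  n — {v}
  p — ∅
  s — {f,v}
  v — {f,n,s}

N(s) = ["f", "v"]

Answer: ["f", "v"]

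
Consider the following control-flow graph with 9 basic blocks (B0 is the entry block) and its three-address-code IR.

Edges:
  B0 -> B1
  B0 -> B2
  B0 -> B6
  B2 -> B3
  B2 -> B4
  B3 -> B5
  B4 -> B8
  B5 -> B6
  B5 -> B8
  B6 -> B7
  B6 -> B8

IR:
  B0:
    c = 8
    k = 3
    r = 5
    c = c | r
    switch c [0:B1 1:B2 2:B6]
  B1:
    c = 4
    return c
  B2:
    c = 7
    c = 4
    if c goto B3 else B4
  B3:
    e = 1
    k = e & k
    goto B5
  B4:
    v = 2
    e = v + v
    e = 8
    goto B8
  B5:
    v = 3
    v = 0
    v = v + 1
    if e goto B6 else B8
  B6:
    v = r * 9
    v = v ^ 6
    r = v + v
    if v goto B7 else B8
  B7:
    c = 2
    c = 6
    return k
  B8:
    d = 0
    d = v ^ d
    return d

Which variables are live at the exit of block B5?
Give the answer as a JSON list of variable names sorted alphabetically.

Block summaries:
  B0 def {c,k,r} use ∅
  B1 def {c} use ∅
  B2 def {c} use ∅
  B3 def {e,k} use {k}
  B4 def {e,v} use ∅
  B5 def {v} use {e}
  B6 def {r,v} use {r}
  B7 def {c} use {k}
  B8 def {d} use {v}

Backward fixpoint:
  B0 li=∅ lo={k,r}
  B1 li=∅ lo=∅
  B2 li={k,r} lo={k,r}
  B3 li={k,r} lo={e,k,r}
  B4 li=∅ lo={v}
  B5 li={e,k,r} lo={k,r,v}
  B6 li={k,r} lo={k,v}
  B7 li={k} lo=∅
  B8 li={v} lo=∅

live-out(B5) = ["k", "r", "v"]

Answer: ["k", "r", "v"]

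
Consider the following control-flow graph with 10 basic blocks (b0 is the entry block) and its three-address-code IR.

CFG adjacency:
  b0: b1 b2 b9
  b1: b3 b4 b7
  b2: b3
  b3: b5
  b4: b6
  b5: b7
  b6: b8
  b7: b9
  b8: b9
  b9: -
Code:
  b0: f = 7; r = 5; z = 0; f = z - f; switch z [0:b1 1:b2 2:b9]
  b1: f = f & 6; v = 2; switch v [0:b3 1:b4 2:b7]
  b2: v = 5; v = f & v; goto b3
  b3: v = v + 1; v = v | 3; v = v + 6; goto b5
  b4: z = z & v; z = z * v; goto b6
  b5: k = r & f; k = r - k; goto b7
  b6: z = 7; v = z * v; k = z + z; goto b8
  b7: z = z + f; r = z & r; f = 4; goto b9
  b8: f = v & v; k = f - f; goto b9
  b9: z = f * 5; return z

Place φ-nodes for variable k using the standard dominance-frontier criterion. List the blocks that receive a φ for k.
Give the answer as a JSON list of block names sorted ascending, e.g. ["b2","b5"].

idom tree: b1←b0 b2←b0 b3←b0 b4←b1 b5←b3 b6←b4 b7←b0 b8←b6 b9←b0
Dom at joins:
  b3: preds {b1,b2}: {b0,b1} ∩ {b0,b2} = {b0}; idom=b0
  b7: preds {b1,b5}: {b0,b1} ∩ {b0,b3,b5} = {b0}; idom=b0
  b9: preds {b0,b7,b8}: {b0} ∩ {b0,b7} ∩ {b0,b1,b4,b6,b8} = {b0}; idom=b0

Frontier:
  join b3 pred b1: b1 stop@b0
  join b3 pred b2: b2 stop@b0
  join b7 pred b1: b1 stop@b0
  join b7 pred b5: b5→b3 stop@b0
  join b9 pred b0: · stop@b0
  join b9 pred b7: b7 stop@b0
  join b9 pred b8: b8→b6→b4→b1 stop@b0
  b0 → ∅
  b1 → {b3,b7,b9}
  b2 → {b3}
  b3 → {b7}
  b4 → {b9}
  b5 → {b7}
  b6 → {b9}
  b7 → {b9}
  b8 → {b9}
  b9 → ∅

φ for k: defs {b5,b6,b8}
  DF⁺ = {b7,b9}

Answer: ["b7", "b9"]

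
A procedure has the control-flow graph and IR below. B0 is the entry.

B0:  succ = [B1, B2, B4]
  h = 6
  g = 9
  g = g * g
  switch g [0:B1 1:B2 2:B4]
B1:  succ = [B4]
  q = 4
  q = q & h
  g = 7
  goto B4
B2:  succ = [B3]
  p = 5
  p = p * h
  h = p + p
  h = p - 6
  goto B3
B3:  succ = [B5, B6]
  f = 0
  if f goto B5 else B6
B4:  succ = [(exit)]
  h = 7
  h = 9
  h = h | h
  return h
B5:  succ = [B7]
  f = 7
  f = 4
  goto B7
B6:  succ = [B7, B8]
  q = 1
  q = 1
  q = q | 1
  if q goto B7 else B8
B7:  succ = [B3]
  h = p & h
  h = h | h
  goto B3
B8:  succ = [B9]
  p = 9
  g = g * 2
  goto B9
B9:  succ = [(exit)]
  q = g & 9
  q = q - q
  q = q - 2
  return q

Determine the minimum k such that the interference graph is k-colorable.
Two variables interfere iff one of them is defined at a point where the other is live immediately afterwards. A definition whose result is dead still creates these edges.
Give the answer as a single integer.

Answer: 4

Analysis:
def/use:
  B0: {g,h} / ∅
  B1: {g,q} / {h}
  B2: {h,p} / {h}
  B3: {f} / ∅
  B4: {h} / ∅
  B5: {f} / ∅
  B6: {q} / ∅
  B7: {h} / {h,p}
  B8: {g,p} / {g}
  B9: {q} / {g}

Liveness:
  B0 li=∅ lo={g,h}
  B1 li={h} lo=∅
  B2 li={g,h} lo={g,h,p}
  B3 li={g,h,p} lo={g,h,p}
  B4 li=∅ lo=∅
  B5 li={g,h,p} lo={g,h,p}
  B6 li={g,h,p} lo={g,h,p}
  B7 li={g,h,p} lo={g,h,p}
  B8 li={g} lo={g}
  B9 li={g} lo=∅

Interfere edges:
  f — {g,h,p}
  g — {f,h,p,q}
  h — {f,g,p,q}
  p — {f,g,h,q}
  q — {g,h,p}

Chromatic number:
  lower bound: {f,g,h,p} mutually conflict ⇒ χ ≥ 4
  4-colouring: R0={g}  R1={h}  R2={p}  R3={f,q}
  χ = 4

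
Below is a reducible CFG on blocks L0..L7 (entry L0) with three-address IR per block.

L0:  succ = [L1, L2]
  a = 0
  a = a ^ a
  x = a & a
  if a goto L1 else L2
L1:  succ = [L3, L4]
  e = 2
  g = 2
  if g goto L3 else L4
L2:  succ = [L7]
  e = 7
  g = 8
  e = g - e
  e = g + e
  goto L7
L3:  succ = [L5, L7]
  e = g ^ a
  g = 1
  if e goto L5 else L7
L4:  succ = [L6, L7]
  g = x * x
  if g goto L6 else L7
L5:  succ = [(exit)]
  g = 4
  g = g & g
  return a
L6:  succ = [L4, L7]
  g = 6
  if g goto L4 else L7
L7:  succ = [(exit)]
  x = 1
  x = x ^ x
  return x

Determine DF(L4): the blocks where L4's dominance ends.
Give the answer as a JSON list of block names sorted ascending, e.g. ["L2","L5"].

idom tree: L1←L0 L2←L0 L3←L1 L4←L1 L5←L3 L6←L4 L7←L0
Dom∩ at merges:
  L4: preds {L1,L6}: {L0,L1} ∩ {L0,L1,L4,L6} = {L0,L1}; idom=L1
  L7: preds {L2,L3,L4,L6}: {L0,L2} ∩ {L0,L1,L3} ∩ {L0,L1,L4} ∩ {L0,L1,L4,L6} = {L0}; idom=L0

DF derivation:
  join L4 pred L1: · stop@L1
  join L4 pred L6: L6→L4 stop@L1
  join L7 pred L2: L2 stop@L0
  join L7 pred L3: L3→L1 stop@L0
  join L7 pred L4: L4→L1 stop@L0
  join L7 pred L6: L6→L4→L1 stop@L0
  DF(L0)=∅
  DF(L1)={L7}
  DF(L2)={L7}
  DF(L3)={L7}
  DF(L4)={L4,L7}
  DF(L5)=∅
  DF(L6)={L4,L7}
  DF(L7)=∅

DF(L4) = ["L4", "L7"]

Answer: ["L4", "L7"]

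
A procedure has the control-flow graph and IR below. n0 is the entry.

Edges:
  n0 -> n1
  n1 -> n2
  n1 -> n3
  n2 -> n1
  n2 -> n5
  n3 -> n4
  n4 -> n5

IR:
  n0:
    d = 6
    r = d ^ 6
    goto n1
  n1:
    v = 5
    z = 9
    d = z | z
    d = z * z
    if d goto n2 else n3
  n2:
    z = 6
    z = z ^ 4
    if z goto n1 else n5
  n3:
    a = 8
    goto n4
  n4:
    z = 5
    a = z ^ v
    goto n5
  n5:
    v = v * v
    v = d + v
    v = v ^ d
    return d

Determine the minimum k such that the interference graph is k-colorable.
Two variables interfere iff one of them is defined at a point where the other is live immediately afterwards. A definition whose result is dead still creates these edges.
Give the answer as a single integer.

Answer: 3

Derivation:
Per-block:
  n0: {d,r} / ∅
  n1: {d,v,z} / ∅
  n2: {z} / ∅
  n3: {a} / ∅
  n4: {a,z} / {v}
  n5: {v} / {d,v}

Liveness:
  n0 li=∅ lo=∅
  n1 li=∅ lo={d,v}
  n2 li={d,v} lo={d,v}
  n3 li={d,v} lo={d,v}
  n4 li={d,v} lo={d,v}
  n5 li={d,v} lo=∅

Interference:
  a: {d,v}
  d: {a,v,z}
  r: ∅
  v: {a,d,z}
  z: {d,v}

Colouring:
  lower bound: {a,d,v} mutually conflict ⇒ χ ≥ 3
  3-colouring: r0={d,r}  r1={v}  r2={a,z}
  χ = 3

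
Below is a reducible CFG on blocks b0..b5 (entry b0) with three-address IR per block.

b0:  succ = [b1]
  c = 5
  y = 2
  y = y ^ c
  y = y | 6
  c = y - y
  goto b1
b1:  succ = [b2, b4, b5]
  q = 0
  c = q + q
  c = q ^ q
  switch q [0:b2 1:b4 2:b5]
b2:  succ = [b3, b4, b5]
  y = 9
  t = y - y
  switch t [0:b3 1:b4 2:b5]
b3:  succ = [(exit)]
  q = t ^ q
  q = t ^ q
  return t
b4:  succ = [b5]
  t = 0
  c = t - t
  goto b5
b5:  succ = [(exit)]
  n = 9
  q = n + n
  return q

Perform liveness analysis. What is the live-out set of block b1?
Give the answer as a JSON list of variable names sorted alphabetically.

Answer: ["q"]

Analysis:
def/use:
  b0 def {c,y} use ∅
  b1 def {c,q} use ∅
  b2 def {t,y} use ∅
  b3 def {q} use {q,t}
  b4 def {c,t} use ∅
  b5 def {n,q} use ∅

Live sets:
  b0 li=∅ lo=∅
  b1 li=∅ lo={q}
  b2 li={q} lo={q,t}
  b3 li={q,t} lo=∅
  b4 li=∅ lo=∅
  b5 li=∅ lo=∅

live-out(b1) = ["q"]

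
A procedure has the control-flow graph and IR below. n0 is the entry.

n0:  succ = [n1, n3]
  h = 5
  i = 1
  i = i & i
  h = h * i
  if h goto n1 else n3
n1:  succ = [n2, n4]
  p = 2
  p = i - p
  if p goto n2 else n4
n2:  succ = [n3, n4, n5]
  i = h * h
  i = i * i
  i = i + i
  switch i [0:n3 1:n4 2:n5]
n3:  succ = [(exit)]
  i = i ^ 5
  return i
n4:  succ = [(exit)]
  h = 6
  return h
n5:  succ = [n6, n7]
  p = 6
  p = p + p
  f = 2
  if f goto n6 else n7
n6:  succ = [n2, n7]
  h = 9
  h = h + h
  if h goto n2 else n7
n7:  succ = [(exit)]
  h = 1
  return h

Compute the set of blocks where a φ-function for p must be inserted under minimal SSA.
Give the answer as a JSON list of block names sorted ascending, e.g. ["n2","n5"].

Answer: ["n2", "n3", "n4"]

Analysis:
idom tree: n1←n0 n2←n1 n3←n0 n4←n1 n5←n2 n6←n5 n7←n5
Join-block Dom:
  n2: preds {n1,n6}: {n0,n1} ∩ {n0,n1,n2,n5,n6} = {n0,n1}; idom=n1
  n3: preds {n0,n2}: {n0} ∩ {n0,n1,n2} = {n0}; idom=n0
  n4: preds {n1,n2}: {n0,n1} ∩ {n0,n1,n2} = {n0,n1}; idom=n1
  n7: preds {n5,n6}: {n0,n1,n2,n5} ∩ {n0,n1,n2,n5,n6} = {n0,n1,n2,n5}; idom=n5

DF walk-up:
  n2←n1: walk · to n1
  n2←n6: walk n6→n5→n2 to n1
  n3←n0: walk · to n0
  n3←n2: walk n2→n1 to n0
  n4←n1: walk · to n1
  n4←n2: walk n2 to n1
  n7←n5: walk · to n5
  n7←n6: walk n6 to n5
  DF(n0)=∅
  DF(n1)={n3}
  DF(n2)={n2,n3,n4}
  DF(n3)=∅
  DF(n4)=∅
  DF(n5)={n2}
  DF(n6)={n2,n7}
  DF(n7)=∅

φ for p: defs {n1,n5}
  DF⁺ = {n2,n3,n4}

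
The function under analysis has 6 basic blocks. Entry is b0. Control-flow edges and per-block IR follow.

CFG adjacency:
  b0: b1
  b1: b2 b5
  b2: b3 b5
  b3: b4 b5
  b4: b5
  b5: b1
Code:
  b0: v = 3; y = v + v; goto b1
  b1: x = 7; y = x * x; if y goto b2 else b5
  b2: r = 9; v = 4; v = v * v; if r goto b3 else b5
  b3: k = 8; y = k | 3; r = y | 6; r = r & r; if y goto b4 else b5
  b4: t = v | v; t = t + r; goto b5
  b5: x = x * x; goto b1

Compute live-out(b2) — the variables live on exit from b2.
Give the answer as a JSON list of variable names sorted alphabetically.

Answer: ["v", "x"]

Derivation:
Per-block:
  b0: def={v,y} ue=∅
  b1: def={x,y} ue=∅
  b2: def={r,v} ue=∅
  b3: def={k,r,y} ue=∅
  b4: def={t} ue={r,v}
  b5: def={x} ue={x}

Backward fixpoint:
  b0: in=∅ out=∅
  b1: in=∅ out={x}
  b2: in={x} out={v,x}
  b3: in={v,x} out={r,v,x}
  b4: in={r,v,x} out={x}
  b5: in={x} out=∅

live-out(b2) = ["v", "x"]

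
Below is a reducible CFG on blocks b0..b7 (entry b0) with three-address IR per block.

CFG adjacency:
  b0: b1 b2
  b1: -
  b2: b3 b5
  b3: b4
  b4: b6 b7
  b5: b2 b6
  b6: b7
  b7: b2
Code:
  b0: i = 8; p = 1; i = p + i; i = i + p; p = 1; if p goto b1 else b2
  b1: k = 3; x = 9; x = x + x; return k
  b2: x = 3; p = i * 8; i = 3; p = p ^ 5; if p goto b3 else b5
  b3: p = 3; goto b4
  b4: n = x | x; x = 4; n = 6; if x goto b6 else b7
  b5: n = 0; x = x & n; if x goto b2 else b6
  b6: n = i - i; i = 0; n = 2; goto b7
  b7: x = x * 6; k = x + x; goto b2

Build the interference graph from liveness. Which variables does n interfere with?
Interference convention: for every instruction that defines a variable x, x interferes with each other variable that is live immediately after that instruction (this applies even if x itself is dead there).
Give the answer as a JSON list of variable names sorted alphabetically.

def/use:
  b0: def={i,p} ue=∅
  b1: def={k,x} ue=∅
  b2: def={i,p,x} ue={i}
  b3: def={p} ue=∅
  b4: def={n,x} ue={x}
  b5: def={n,x} ue={x}
  b6: def={i,n} ue={i}
  b7: def={k,x} ue={x}

Backward fixpoint:
  b0: in=∅ out={i}
  b1: in=∅ out=∅
  b2: in={i} out={i,x}
  b3: in={i,x} out={i,x}
  b4: in={i,x} out={i,x}
  b5: in={i,x} out={i,x}
  b6: in={i,x} out={i,x}
  b7: in={i,x} out={i}

Interference:
  i — {k,n,p,x}
  k — {i,x}
  n — {i,x}
  p — {i,x}
  x — {i,k,n,p}

N(n) = ["i", "x"]

Answer: ["i", "x"]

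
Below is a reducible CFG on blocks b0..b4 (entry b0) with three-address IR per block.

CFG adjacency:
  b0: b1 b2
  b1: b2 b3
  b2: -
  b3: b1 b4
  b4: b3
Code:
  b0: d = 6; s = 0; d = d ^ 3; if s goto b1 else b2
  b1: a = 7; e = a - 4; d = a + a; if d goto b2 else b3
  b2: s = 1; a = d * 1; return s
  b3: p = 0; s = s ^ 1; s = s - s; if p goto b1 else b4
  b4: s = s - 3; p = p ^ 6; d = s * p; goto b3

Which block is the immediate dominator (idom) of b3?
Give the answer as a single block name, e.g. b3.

Answer: b1

Working:
idom tree: b1←b0 b2←b0 b3←b1 b4←b3
Dom at joins:
  b1: preds {b0,b3}: {b0} ∩ {b0,b1,b3} = {b0}; idom=b0
  b2: preds {b0,b1}: {b0} ∩ {b0,b1} = {b0}; idom=b0
  b3: preds {b1,b4}: {b0,b1} ∩ {b0,b1,b3,b4} = {b0,b1}; idom=b1

idom(b3) = b1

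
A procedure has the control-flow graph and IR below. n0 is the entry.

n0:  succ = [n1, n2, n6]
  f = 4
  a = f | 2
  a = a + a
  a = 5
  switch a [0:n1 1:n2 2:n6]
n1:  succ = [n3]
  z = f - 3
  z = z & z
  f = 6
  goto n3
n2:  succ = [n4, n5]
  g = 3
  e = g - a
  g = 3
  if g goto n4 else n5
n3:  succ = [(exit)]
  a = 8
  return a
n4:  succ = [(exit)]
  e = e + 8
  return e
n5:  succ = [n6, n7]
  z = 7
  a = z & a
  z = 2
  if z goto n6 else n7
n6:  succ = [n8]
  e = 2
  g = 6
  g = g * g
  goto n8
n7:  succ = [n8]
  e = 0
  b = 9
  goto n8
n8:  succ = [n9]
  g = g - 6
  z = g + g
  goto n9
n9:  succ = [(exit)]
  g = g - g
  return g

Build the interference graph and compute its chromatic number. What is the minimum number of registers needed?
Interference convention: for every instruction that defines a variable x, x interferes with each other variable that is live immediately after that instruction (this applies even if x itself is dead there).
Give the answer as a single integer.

Per-block:
  n0: {a,f} / ∅
  n1: {f,z} / {f}
  n2: {e,g} / {a}
  n3: {a} / ∅
  n4: {e} / {e}
  n5: {a,z} / {a}
  n6: {e,g} / ∅
  n7: {b,e} / ∅
  n8: {g,z} / {g}
  n9: {g} / {g}

Liveness:
  live n0: ∅→{a,f}
  live n1: {f}→∅
  live n2: {a}→{a,e,g}
  live n3: ∅→∅
  live n4: {e}→∅
  live n5: {a,g}→{g}
  live n6: ∅→{g}
  live n7: {g}→{g}
  live n8: {g}→{g}
  live n9: {g}→∅

Interfere edges:
  a: {e,f,g,z}
  b: {g}
  e: {a,g}
  f: {a}
  g: {a,b,e,z}
  z: {a,g}

Registers:
  lower bound: {a,e,g} mutually conflict ⇒ χ ≥ 3
  3-colouring: R0={a,b}  R1={f,g}  R2={e,z}
  χ = 3

Answer: 3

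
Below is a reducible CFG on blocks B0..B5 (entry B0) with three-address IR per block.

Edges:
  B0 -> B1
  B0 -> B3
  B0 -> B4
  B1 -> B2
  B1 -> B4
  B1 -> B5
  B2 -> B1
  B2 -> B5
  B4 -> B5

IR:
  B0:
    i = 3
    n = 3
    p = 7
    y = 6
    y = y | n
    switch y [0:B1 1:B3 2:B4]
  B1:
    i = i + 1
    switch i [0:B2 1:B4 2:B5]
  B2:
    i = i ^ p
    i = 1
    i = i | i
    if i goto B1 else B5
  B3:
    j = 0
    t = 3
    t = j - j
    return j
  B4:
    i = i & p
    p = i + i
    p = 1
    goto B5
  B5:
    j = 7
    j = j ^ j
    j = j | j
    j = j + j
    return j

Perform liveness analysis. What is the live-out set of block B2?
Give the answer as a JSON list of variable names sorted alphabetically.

Answer: ["i", "p"]

Analysis:
Block summaries:
  B0: {i,n,p,y} / ∅
  B1: {i} / {i}
  B2: {i} / {i,p}
  B3: {j,t} / ∅
  B4: {i,p} / {i,p}
  B5: {j} / ∅

Live sets:
  B0: in=∅ out={i,p}
  B1: in={i,p} out={i,p}
  B2: in={i,p} out={i,p}
  B3: in=∅ out=∅
  B4: in={i,p} out=∅
  B5: in=∅ out=∅

live-out(B2) = ["i", "p"]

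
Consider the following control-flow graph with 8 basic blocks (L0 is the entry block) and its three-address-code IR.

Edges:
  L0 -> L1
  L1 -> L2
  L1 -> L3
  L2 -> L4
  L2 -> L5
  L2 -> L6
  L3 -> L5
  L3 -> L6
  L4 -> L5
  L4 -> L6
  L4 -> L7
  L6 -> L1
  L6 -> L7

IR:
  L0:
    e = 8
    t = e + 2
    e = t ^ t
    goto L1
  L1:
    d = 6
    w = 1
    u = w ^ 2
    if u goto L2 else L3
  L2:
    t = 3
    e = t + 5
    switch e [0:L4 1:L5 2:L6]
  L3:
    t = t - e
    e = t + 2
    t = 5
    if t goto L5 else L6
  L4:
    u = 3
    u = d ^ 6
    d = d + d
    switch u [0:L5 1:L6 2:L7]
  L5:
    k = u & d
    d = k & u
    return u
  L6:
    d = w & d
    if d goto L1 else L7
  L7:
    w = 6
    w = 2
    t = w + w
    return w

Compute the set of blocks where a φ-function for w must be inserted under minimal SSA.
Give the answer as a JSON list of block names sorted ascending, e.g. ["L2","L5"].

Answer: ["L1"]

Analysis:
idom tree: L1←L0 L2←L1 L3←L1 L4←L2 L5←L1 L6←L1 L7←L1
Join-block Dom:
  L1: preds {L0,L6}: {L0} ∩ {L0,L1,L6} = {L0}; idom=L0
  L5: preds {L2,L3,L4}: {L0,L1,L2} ∩ {L0,L1,L3} ∩ {L0,L1,L2,L4} = {L0,L1}; idom=L1
  L6: preds {L2,L3,L4}: {L0,L1,L2} ∩ {L0,L1,L3} ∩ {L0,L1,L2,L4} = {L0,L1}; idom=L1
  L7: preds {L4,L6}: {L0,L1,L2,L4} ∩ {L0,L1,L6} = {L0,L1}; idom=L1

DF walk-up:
  join L1 pred L0: · stop@L0
  join L1 pred L6: L6→L1 stop@L0
  join L5 pred L2: L2 stop@L1
  join L5 pred L3: L3 stop@L1
  join L5 pred L4: L4→L2 stop@L1
  join L6 pred L2: L2 stop@L1
  join L6 pred L3: L3 stop@L1
  join L6 pred L4: L4→L2 stop@L1
  join L7 pred L4: L4→L2 stop@L1
  join L7 pred L6: L6 stop@L1
  L0 → ∅
  L1 → {L1}
  L2 → {L5,L6,L7}
  L3 → {L5,L6}
  L4 → {L5,L6,L7}
  L5 → ∅
  L6 → {L1,L7}
  L7 → ∅

φ for w: defs {L1,L7}
  DF⁺ = {L1}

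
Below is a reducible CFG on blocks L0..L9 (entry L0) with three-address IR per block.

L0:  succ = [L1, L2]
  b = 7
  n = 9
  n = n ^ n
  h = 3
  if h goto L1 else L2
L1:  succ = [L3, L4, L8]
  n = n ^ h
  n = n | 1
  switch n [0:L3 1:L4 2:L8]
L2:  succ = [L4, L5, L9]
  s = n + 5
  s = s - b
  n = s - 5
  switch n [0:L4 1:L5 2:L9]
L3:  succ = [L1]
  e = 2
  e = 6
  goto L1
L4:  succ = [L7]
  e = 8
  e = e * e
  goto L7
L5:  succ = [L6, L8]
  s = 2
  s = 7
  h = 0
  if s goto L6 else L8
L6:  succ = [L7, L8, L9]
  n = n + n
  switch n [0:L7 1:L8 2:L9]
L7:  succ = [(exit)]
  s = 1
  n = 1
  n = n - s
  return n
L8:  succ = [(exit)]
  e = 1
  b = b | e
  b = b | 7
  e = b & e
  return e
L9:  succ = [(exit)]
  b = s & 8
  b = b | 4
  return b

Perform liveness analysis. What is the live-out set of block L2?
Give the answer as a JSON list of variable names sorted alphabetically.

Answer: ["b", "n", "s"]

Analysis:
Block summaries:
  L0 def {b,h,n} use ∅
  L1 def {n} use {h,n}
  L2 def {n,s} use {b,n}
  L3 def {e} use ∅
  L4 def {e} use ∅
  L5 def {h,s} use ∅
  L6 def {n} use {n}
  L7 def {n,s} use ∅
  L8 def {b,e} use {b}
  L9 def {b} use {s}

Live sets:
  live L0: ∅→{b,h,n}
  live L1: {b,h,n}→{b,h,n}
  live L2: {b,n}→{b,n,s}
  live L3: {b,h,n}→{b,h,n}
  live L4: ∅→∅
  live L5: {b,n}→{b,n,s}
  live L6: {b,n,s}→{b,s}
  live L7: ∅→∅
  live L8: {b}→∅
  live L9: {s}→∅

live-out(L2) = ["b", "n", "s"]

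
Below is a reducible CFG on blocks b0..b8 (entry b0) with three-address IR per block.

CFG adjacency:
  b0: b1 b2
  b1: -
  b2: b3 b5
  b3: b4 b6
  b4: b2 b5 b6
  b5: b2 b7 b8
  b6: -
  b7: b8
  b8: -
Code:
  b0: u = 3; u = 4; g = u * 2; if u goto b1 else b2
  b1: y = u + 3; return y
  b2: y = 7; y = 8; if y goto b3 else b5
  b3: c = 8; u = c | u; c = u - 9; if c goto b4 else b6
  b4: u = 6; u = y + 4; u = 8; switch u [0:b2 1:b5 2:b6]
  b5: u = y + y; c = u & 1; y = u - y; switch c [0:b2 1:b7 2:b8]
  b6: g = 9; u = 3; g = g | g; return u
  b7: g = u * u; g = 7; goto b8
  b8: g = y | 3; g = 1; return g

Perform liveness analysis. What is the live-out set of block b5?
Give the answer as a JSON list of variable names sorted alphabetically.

Per-block:
  b0 def {g,u} use ∅
  b1 def {y} use {u}
  b2 def {y} use ∅
  b3 def {c,u} use {u}
  b4 def {u} use {y}
  b5 def {c,u,y} use {y}
  b6 def {g,u} use ∅
  b7 def {g} use {u}
  b8 def {g} use {y}

Liveness:
  live b0: ∅→{u}
  live b1: {u}→∅
  live b2: {u}→{u,y}
  live b3: {u,y}→{y}
  live b4: {y}→{u,y}
  live b5: {y}→{u,y}
  live b6: ∅→∅
  live b7: {u,y}→{y}
  live b8: {y}→∅

live-out(b5) = ["u", "y"]

Answer: ["u", "y"]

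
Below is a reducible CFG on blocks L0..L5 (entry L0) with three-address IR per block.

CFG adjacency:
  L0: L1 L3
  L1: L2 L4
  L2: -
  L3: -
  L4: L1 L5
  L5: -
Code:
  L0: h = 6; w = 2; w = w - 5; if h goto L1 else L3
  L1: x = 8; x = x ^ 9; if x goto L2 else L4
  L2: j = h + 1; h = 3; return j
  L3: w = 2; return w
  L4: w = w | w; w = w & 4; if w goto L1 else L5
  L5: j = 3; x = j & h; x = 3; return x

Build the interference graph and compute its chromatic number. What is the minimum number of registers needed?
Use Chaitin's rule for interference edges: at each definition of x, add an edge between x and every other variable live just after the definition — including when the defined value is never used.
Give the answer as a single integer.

Answer: 3

Working:
Block summaries:
  L0 def {h,w} use ∅
  L1 def {x} use ∅
  L2 def {h,j} use {h}
  L3 def {w} use ∅
  L4 def {w} use {w}
  L5 def {j,x} use {h}

Backward fixpoint:
  L0 li=∅ lo={h,w}
  L1 li={h,w} lo={h,w}
  L2 li={h} lo=∅
  L3 li=∅ lo=∅
  L4 li={h,w} lo={h,w}
  L5 li={h} lo=∅

Interference:
  h: {j,w,x}
  j: {h}
  w: {h,x}
  x: {h,w}

Registers:
  clique {h,w,x} ⇒ need ≥ 3
  assign h→r0 j→r1 w→r1 x→r2 — no edge inside a register ⇒ χ ≤ 3
  χ = 3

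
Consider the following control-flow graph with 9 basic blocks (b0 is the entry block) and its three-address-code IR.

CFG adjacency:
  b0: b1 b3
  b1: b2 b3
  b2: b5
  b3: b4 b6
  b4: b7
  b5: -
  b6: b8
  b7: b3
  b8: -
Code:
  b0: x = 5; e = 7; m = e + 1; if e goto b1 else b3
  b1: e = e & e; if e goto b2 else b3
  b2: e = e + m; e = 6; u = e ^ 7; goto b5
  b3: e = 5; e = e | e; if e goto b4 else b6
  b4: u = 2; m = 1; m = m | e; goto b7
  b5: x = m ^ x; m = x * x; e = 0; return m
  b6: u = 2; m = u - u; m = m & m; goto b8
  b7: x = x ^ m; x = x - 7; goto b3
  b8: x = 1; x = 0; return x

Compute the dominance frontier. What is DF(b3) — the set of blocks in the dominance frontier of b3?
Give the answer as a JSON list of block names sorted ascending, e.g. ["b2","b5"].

idom tree: b1←b0 b2←b1 b3←b0 b4←b3 b5←b2 b6←b3 b7←b4 b8←b6
Dom at joins:
  b3: preds {b0,b1,b7}: {b0} ∩ {b0,b1} ∩ {b0,b3,b4,b7} = {b0}; idom=b0

DF derivation:
  join b3 pred b0: · stop@b0
  join b3 pred b1: b1 stop@b0
  join b3 pred b7: b7→b4→b3 stop@b0
  DF(b0)=∅
  DF(b1)={b3}
  DF(b2)=∅
  DF(b3)={b3}
  DF(b4)={b3}
  DF(b5)=∅
  DF(b6)=∅
  DF(b7)={b3}
  DF(b8)=∅

DF(b3) = ["b3"]

Answer: ["b3"]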